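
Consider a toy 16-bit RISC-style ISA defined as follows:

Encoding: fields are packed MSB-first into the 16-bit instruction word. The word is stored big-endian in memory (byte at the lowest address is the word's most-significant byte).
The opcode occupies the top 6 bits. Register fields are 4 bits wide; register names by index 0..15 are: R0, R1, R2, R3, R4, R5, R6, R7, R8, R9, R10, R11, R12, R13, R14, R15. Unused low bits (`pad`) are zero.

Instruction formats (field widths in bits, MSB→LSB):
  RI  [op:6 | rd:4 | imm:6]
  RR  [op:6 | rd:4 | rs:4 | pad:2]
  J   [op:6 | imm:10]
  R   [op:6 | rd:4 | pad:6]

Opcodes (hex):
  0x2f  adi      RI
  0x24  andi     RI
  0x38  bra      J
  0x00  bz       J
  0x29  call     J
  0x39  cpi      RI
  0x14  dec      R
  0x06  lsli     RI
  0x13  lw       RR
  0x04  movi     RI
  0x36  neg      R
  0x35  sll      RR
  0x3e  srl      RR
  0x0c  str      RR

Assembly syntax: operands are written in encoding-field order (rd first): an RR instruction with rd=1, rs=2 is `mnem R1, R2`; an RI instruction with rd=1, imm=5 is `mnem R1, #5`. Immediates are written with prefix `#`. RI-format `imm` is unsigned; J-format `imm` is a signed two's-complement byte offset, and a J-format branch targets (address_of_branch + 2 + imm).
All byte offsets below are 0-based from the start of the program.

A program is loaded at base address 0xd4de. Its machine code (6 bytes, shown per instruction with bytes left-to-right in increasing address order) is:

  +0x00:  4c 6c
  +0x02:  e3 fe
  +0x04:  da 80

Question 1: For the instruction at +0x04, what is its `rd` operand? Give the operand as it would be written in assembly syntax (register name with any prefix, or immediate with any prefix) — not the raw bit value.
+0x04: da 80 ⇒ word 0xda80 (big)
  opcode bits[15:10]=0x36: neg/R
  [9:6] rd=10 = R10

R10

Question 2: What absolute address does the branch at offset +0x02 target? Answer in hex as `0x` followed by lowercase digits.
@+02  big-endian(e3 fe) = 0xe3fe
  op=0xe3fe>>10=0x38 ⇒ bra (J)
  imm: (w>>0)&0x3ff=0x3fe (s10→-2) → #-2
  target = base 0xd4de + off 0x02 + 2 + imm -2 = 0xd4e0

0xd4e0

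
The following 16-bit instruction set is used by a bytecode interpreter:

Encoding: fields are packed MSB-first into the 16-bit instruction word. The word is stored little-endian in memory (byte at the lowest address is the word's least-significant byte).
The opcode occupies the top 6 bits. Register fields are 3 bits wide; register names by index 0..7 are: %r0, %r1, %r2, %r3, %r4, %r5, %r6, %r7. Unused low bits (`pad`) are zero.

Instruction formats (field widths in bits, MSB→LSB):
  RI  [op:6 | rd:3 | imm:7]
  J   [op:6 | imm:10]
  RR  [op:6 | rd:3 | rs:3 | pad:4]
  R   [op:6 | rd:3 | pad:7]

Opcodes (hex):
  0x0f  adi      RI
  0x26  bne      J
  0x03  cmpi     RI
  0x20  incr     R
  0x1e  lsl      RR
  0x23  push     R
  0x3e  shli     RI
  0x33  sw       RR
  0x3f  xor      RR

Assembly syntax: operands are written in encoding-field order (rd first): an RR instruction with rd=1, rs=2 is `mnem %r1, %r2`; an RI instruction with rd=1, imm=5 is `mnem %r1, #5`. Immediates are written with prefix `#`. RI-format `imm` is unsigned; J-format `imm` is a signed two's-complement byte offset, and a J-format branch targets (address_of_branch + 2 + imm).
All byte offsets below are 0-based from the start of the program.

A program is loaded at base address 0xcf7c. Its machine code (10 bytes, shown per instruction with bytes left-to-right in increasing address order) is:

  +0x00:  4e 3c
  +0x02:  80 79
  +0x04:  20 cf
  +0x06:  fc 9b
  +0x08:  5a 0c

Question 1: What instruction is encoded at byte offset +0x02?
lsl %r3, %r0

off 0x02: read 80 79 as little → 0x7980
  top 6b → 0x1e → lsl [RR]
  rd@[9:7]=0x3 ⇒ %r3
  rs@[6:4]=0x0 ⇒ %r0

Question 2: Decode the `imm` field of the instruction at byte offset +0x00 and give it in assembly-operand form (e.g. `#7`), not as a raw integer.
#78

[00] 4e 3c → 0x3c4e
  top 6b → 0xf → adi [RI]
  [9:7] rd=0 = %r0
  [6:0] imm=78 = #78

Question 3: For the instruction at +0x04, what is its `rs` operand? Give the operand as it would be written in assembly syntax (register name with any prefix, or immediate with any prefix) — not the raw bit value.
%r2

@+04  little-endian(20 cf) = 0xcf20
  opcode bits[15:10]=0x33: sw/RR
  rd: (w>>7)&0x7=0x6 → %r6
  rs: (w>>4)&0x7=0x2 → %r2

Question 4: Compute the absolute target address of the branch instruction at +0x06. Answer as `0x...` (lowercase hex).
0xcf80

+0x06: fc 9b ⇒ word 0x9bfc (little)
  op=0x9bfc>>10=0x26 ⇒ bne (J)
  [9:0] imm=1020 (s10→-4) = #-4
  target = base 0xcf7c + off 0x06 + 2 + imm -4 = 0xcf80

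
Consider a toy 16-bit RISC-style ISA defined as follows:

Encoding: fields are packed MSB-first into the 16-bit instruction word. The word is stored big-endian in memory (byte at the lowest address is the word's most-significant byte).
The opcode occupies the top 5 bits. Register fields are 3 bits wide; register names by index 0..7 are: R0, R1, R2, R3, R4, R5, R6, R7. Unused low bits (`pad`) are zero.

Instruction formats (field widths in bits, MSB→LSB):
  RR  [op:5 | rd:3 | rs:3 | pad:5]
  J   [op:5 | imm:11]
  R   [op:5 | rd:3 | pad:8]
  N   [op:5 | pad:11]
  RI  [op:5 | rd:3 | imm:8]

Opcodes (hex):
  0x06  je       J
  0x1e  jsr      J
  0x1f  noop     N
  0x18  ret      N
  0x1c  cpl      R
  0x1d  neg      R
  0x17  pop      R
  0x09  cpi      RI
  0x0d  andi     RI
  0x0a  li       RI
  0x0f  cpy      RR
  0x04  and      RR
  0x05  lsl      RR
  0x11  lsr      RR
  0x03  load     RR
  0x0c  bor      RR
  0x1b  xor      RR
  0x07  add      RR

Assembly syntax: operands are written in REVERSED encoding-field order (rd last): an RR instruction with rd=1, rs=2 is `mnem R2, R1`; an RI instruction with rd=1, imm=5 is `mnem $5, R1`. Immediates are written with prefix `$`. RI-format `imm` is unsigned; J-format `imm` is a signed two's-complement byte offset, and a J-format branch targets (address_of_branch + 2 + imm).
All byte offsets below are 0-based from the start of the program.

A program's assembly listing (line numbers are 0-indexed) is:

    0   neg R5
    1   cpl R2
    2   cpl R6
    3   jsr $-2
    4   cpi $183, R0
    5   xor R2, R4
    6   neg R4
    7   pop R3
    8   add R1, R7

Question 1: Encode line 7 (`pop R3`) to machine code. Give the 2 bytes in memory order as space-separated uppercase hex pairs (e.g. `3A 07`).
BB 00

7. pop fields op=0x17:5|rd=3:3|pad=0:8 → word bb00h → bb 00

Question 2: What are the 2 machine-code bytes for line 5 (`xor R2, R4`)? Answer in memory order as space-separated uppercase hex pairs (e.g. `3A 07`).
DC 40

L5: xor op=0x1b:5|rd=4:3|rs=2:3|pad=0:5 ⇒ 0xdc40 ⇒ big dc 40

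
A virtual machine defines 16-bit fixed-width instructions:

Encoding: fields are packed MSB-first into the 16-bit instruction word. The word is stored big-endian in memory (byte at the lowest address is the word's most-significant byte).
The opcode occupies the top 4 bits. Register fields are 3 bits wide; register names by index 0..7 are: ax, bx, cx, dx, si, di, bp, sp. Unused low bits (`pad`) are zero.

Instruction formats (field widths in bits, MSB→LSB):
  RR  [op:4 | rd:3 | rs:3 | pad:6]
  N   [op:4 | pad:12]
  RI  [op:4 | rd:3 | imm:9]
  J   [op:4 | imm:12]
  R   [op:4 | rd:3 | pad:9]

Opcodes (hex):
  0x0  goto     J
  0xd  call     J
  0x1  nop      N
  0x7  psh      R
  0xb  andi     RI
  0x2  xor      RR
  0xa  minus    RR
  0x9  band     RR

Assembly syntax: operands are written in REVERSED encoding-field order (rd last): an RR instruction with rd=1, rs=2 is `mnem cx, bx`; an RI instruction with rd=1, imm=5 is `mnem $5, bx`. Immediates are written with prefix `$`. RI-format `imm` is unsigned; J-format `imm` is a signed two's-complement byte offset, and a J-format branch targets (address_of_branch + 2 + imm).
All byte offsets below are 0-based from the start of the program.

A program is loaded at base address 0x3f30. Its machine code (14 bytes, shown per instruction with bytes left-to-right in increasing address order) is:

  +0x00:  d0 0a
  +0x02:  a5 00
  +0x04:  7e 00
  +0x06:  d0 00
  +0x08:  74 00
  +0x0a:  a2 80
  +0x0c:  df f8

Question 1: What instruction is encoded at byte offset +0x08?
psh cx

[08] 74 00 → 0x7400
  op=0x7400>>12=0x7 ⇒ psh (R)
  [11:9] rd=2 = cx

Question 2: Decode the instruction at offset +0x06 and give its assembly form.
call $0

[06] d0 00 → 0xd000
  op=0xd000>>12=0xd ⇒ call (J)
  imm: (w>>0)&0xfff=0x0 → $0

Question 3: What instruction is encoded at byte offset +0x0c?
call $-8

off 0x0c: read df f8 as big → 0xdff8
  op=0xdff8>>12=0xd ⇒ call (J)
  [11:0] imm=4088 (s12→-8) = $-8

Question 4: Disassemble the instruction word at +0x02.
@+02  big-endian(a5 00) = 0xa500
  opcode bits[15:12]=0xa: minus/RR
  rd: (w>>9)&0x7=0x2 → cx
  rs: (w>>6)&0x7=0x4 → si

minus si, cx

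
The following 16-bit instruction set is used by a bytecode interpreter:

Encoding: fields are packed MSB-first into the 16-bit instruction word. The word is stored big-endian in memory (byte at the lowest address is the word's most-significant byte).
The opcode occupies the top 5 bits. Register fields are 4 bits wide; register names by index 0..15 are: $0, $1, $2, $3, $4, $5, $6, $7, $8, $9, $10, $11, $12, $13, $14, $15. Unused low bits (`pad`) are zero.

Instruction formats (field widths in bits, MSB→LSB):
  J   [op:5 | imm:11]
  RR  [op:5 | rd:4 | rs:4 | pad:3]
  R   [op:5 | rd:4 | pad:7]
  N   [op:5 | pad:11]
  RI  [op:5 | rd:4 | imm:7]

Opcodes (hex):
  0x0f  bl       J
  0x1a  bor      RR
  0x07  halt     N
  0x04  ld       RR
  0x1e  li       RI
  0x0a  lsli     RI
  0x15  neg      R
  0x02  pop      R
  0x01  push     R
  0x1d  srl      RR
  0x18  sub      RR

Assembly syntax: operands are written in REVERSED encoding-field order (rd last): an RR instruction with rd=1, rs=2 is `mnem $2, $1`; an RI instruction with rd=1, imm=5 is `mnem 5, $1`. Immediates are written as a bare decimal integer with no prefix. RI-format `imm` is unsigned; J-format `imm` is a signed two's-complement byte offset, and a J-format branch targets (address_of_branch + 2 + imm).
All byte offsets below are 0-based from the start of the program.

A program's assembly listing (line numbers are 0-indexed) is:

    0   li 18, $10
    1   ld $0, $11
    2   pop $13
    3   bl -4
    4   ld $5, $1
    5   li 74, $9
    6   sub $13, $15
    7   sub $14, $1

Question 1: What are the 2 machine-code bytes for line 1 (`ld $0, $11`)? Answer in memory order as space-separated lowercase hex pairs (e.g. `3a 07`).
25 80

line 1 (ld): pack op=0x4:5|rd=11:4|rs=0:4|pad=0:3 = 0x2580; big→ 25 80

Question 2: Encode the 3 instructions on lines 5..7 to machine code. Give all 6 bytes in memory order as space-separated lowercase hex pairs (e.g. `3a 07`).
L5: li op=0x1e:5|rd=9:4|imm=74:7 ⇒ 0xf4ca ⇒ big f4 ca
L6: sub op=0x18:5|rd=15:4|rs=13:4|pad=0:3 ⇒ 0xc7e8 ⇒ big c7 e8
L7: sub op=0x18:5|rd=1:4|rs=14:4|pad=0:3 ⇒ 0xc0f0 ⇒ big c0 f0

f4 ca c7 e8 c0 f0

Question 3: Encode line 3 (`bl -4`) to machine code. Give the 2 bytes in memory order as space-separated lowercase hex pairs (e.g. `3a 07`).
7f fc

L3: bl op=0xf:5|imm=-4:11 ⇒ 0x7ffc ⇒ big 7f fc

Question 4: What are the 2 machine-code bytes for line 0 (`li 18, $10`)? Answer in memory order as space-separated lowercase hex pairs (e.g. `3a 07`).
L0: li op=0x1e:5|rd=10:4|imm=18:7 ⇒ 0xf512 ⇒ big f5 12

f5 12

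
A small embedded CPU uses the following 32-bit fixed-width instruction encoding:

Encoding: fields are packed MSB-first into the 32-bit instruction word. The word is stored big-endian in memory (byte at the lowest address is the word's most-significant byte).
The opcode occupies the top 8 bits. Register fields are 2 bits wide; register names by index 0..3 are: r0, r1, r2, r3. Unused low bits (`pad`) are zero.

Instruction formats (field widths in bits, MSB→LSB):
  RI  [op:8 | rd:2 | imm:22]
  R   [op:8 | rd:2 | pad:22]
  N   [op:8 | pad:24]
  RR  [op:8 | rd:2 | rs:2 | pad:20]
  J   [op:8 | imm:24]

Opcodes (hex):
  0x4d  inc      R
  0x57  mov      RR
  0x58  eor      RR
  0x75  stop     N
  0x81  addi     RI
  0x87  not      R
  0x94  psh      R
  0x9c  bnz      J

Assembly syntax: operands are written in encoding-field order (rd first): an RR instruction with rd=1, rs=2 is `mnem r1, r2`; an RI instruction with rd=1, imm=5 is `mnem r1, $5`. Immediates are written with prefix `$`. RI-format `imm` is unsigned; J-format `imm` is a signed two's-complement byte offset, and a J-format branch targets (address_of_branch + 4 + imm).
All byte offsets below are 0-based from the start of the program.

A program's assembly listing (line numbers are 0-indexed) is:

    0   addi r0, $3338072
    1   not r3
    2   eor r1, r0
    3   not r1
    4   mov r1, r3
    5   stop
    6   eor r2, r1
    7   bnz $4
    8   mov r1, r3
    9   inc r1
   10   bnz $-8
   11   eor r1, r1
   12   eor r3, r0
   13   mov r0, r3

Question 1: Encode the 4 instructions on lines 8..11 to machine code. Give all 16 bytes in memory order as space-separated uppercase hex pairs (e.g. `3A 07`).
57 70 00 00 4D 40 00 00 9C FF FF F8 58 50 00 00

line 8 (mov): pack op=0x57:8|rd=1:2|rs=3:2|pad=0:20 = 0x57700000; big→ 57 70 00 00
line 9 (inc): pack op=0x4d:8|rd=1:2|pad=0:22 = 0x4d400000; big→ 4d 40 00 00
line 10 (bnz): pack op=0x9c:8|imm=-8:24 = 0x9cfffff8; big→ 9c ff ff f8
line 11 (eor): pack op=0x58:8|rd=1:2|rs=1:2|pad=0:20 = 0x58500000; big→ 58 50 00 00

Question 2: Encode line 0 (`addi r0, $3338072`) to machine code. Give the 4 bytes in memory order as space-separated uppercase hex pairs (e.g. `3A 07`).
line 0 (addi): pack op=0x81:8|rd=0:2|imm=3338072:22 = 0x8132ef58; big→ 81 32 ef 58

81 32 EF 58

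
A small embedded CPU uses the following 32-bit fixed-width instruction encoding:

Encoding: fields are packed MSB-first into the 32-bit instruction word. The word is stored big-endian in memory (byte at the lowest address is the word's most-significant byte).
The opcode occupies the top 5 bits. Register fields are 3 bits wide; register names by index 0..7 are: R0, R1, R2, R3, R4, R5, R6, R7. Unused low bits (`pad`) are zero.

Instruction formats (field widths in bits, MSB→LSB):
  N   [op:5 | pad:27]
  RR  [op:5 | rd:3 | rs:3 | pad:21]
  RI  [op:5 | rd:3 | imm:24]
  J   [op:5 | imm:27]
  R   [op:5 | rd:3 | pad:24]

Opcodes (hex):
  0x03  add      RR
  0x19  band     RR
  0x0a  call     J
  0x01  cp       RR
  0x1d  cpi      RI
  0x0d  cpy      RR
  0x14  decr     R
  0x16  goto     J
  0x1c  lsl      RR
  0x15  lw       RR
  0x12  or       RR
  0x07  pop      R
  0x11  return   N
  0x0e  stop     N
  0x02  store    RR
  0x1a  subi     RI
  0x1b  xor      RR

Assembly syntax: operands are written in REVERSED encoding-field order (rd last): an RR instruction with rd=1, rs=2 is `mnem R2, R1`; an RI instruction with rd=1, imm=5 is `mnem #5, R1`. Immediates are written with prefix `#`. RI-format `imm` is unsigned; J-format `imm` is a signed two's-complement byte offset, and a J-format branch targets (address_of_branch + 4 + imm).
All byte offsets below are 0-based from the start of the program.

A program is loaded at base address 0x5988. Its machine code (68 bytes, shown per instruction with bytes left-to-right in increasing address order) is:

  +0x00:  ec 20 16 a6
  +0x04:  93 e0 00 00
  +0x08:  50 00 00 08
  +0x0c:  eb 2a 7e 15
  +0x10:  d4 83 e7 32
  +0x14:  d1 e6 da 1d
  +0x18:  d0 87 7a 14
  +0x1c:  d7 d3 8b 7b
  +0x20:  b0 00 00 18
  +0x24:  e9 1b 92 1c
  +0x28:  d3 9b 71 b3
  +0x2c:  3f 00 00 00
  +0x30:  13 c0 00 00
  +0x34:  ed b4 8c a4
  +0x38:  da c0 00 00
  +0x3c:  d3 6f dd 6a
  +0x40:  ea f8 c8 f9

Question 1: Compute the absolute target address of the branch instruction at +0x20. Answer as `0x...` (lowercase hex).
@+20  big-endian(b0 00 00 18) = 0xb0000018
  opcode bits[31:27]=0x16: goto/J
  [26:0] imm=24 = #24
  target = base 0x5988 + off 0x20 + 4 + imm 24 = 0x59c4

0x59c4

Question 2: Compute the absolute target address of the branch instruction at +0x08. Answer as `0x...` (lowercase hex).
[08] 50 00 00 08 → 0x50000008
  op=0x50000008>>27=0xa ⇒ call (J)
  imm: (w>>0)&0x7ffffff=0x8 → #8
  target = base 0x5988 + off 0x08 + 4 + imm 8 = 0x599c

0x599c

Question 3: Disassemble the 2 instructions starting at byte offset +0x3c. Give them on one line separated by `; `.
@+3c  big-endian(d3 6f dd 6a) = 0xd36fdd6a
  opcode bits[31:27]=0x1a: subi/RI
  rd: (w>>24)&0x7=0x3 → R3
  imm: (w>>0)&0xffffff=0x6fdd6a → #7331178
@+40  big-endian(ea f8 c8 f9) = 0xeaf8c8f9
  opcode bits[31:27]=0x1d: cpi/RI
  rd: (w>>24)&0x7=0x2 → R2
  imm: (w>>0)&0xffffff=0xf8c8f9 → #16304377

subi #7331178, R3; cpi #16304377, R2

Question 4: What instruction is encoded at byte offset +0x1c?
subi #13863803, R7

@+1c  big-endian(d7 d3 8b 7b) = 0xd7d38b7b
  opcode bits[31:27]=0x1a: subi/RI
  rd@[26:24]=0x7 ⇒ R7
  imm@[23:0]=0xd38b7b ⇒ #13863803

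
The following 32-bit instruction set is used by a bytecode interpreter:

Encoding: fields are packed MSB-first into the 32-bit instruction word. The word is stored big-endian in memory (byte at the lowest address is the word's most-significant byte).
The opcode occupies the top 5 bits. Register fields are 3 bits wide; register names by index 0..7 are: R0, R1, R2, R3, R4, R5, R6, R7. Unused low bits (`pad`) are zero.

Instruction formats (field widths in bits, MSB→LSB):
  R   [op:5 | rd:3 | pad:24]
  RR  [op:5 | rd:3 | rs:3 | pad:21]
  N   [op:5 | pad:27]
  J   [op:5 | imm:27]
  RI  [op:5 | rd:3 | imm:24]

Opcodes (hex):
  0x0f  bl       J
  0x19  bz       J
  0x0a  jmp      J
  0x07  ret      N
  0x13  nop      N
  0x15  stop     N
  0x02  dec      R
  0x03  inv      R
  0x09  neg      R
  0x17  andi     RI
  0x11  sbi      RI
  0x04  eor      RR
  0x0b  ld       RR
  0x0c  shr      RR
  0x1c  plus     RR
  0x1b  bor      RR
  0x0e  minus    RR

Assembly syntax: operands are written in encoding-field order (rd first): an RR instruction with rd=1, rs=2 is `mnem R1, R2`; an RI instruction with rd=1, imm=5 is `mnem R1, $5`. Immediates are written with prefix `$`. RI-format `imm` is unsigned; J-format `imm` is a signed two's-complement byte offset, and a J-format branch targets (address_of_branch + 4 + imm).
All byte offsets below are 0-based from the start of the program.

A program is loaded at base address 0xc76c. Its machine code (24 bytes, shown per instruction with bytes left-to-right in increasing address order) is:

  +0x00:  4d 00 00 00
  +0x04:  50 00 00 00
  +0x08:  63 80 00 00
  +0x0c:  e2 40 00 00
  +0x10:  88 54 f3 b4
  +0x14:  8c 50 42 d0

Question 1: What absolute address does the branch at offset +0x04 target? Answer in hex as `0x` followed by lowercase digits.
0xc774

@+04  big-endian(50 00 00 00) = 0x50000000
  top 5b → 0xa → jmp [J]
  imm@[26:0]=0x0 ⇒ $0
  target = base 0xc76c + off 0x04 + 4 + imm 0 = 0xc774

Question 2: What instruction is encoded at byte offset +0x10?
sbi R0, $5567412

off 0x10: read 88 54 f3 b4 as big → 0x8854f3b4
  opcode bits[31:27]=0x11: sbi/RI
  rd@[26:24]=0x0 ⇒ R0
  imm@[23:0]=0x54f3b4 ⇒ $5567412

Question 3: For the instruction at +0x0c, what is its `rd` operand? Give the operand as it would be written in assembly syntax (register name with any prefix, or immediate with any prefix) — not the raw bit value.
R2

+0x0c: e2 40 00 00 ⇒ word 0xe2400000 (big)
  op=0xe2400000>>27=0x1c ⇒ plus (RR)
  [26:24] rd=2 = R2
  [23:21] rs=2 = R2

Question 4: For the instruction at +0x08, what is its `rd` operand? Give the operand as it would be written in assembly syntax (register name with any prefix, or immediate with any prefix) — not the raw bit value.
@+08  big-endian(63 80 00 00) = 0x63800000
  top 5b → 0xc → shr [RR]
  rd: (w>>24)&0x7=0x3 → R3
  rs: (w>>21)&0x7=0x4 → R4

R3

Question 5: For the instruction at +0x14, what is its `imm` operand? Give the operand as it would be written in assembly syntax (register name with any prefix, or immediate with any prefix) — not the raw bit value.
+0x14: 8c 50 42 d0 ⇒ word 0x8c5042d0 (big)
  opcode bits[31:27]=0x11: sbi/RI
  rd: (w>>24)&0x7=0x4 → R4
  imm: (w>>0)&0xffffff=0x5042d0 → $5259984

$5259984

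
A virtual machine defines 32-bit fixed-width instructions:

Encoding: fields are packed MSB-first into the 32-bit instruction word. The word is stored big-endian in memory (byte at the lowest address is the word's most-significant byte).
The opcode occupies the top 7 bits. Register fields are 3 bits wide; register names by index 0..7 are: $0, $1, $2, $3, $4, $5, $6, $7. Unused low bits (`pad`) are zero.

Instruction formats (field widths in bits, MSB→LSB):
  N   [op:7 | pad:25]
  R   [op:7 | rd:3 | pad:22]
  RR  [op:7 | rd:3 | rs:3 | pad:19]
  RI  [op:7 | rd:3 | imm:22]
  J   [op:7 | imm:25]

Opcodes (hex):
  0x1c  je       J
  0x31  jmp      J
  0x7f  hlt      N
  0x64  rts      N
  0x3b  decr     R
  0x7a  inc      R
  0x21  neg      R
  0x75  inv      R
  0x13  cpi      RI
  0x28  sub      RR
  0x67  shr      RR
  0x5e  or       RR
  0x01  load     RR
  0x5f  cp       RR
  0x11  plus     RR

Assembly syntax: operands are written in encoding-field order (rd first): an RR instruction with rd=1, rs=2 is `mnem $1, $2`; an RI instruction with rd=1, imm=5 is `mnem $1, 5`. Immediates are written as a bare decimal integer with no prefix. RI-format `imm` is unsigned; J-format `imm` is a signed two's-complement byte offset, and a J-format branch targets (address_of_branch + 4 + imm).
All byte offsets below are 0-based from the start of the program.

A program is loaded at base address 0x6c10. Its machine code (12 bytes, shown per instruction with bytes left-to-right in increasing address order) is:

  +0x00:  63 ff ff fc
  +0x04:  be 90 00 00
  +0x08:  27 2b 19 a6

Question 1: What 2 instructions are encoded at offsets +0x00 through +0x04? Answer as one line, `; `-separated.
jmp -4; cp $2, $2

@+00  big-endian(63 ff ff fc) = 0x63fffffc
  op=0x63fffffc>>25=0x31 ⇒ jmp (J)
  imm: (w>>0)&0x1ffffff=0x1fffffc (s25→-4) → -4
@+04  big-endian(be 90 00 00) = 0xbe900000
  op=0xbe900000>>25=0x5f ⇒ cp (RR)
  rd: (w>>22)&0x7=0x2 → $2
  rs: (w>>19)&0x7=0x2 → $2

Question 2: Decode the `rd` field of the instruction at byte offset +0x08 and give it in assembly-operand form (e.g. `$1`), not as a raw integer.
+0x08: 27 2b 19 a6 ⇒ word 0x272b19a6 (big)
  op=0x272b19a6>>25=0x13 ⇒ cpi (RI)
  rd: (w>>22)&0x7=0x4 → $4
  imm: (w>>0)&0x3fffff=0x2b19a6 → 2824614

$4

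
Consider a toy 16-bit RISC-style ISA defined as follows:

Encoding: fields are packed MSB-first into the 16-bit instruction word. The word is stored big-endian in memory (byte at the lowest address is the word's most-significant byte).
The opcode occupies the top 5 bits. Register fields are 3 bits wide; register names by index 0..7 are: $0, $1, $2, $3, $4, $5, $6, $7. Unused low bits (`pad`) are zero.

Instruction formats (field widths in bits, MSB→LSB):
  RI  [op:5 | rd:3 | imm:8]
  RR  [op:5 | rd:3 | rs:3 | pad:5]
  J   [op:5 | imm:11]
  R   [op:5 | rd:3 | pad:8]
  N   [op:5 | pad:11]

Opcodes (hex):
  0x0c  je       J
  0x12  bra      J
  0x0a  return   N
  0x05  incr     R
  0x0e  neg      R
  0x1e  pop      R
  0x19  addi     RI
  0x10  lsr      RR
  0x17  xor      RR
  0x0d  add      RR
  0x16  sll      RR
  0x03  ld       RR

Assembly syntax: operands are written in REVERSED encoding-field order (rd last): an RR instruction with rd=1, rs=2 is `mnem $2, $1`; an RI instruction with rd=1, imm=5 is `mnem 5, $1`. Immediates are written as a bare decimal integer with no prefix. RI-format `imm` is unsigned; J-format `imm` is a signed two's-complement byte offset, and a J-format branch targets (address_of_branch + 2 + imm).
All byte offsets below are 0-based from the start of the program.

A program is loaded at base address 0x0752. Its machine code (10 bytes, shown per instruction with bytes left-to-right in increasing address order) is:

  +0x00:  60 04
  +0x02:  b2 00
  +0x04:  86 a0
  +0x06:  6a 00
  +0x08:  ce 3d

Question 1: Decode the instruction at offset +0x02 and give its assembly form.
[02] b2 00 → 0xb200
  top 5b → 0x16 → sll [RR]
  [10:8] rd=2 = $2
  [7:5] rs=0 = $0

sll $0, $2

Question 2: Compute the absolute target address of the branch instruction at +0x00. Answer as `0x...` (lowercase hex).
0x0758

+0x00: 60 04 ⇒ word 0x6004 (big)
  top 5b → 0xc → je [J]
  imm@[10:0]=0x4 ⇒ 4
  target = base 0x0752 + off 0x00 + 2 + imm 4 = 0x0758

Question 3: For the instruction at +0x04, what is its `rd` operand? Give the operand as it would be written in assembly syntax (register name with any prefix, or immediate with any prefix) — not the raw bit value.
[04] 86 a0 → 0x86a0
  top 5b → 0x10 → lsr [RR]
  rd: (w>>8)&0x7=0x6 → $6
  rs: (w>>5)&0x7=0x5 → $5

$6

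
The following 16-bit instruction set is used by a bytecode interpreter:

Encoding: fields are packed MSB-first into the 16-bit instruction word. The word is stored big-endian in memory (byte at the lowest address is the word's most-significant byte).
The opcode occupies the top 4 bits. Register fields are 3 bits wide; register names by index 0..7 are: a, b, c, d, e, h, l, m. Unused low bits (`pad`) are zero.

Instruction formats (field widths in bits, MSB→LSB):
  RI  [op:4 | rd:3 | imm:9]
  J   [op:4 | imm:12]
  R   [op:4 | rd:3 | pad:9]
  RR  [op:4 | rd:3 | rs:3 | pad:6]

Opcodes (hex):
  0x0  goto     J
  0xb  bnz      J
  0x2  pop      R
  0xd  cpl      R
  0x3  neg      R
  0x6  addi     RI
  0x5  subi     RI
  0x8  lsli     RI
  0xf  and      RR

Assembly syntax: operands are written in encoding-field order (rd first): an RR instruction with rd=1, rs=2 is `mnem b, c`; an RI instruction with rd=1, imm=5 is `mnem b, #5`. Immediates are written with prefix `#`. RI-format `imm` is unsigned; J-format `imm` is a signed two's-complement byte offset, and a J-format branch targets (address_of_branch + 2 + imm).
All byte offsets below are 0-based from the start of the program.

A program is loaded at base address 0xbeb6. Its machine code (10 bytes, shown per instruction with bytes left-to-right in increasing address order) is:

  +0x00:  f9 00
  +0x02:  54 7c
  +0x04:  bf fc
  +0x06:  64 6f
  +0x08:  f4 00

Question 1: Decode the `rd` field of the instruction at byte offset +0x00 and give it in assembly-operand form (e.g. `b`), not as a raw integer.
e

+0x00: f9 00 ⇒ word 0xf900 (big)
  opcode bits[15:12]=0xf: and/RR
  rd@[11:9]=0x4 ⇒ e
  rs@[8:6]=0x4 ⇒ e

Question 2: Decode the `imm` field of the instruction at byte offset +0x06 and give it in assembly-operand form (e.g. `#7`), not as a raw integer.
#111

@+06  big-endian(64 6f) = 0x646f
  opcode bits[15:12]=0x6: addi/RI
  rd@[11:9]=0x2 ⇒ c
  imm@[8:0]=0x6f ⇒ #111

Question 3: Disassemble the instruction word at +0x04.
bnz #-4

@+04  big-endian(bf fc) = 0xbffc
  opcode bits[15:12]=0xb: bnz/J
  imm: (w>>0)&0xfff=0xffc (s12→-4) → #-4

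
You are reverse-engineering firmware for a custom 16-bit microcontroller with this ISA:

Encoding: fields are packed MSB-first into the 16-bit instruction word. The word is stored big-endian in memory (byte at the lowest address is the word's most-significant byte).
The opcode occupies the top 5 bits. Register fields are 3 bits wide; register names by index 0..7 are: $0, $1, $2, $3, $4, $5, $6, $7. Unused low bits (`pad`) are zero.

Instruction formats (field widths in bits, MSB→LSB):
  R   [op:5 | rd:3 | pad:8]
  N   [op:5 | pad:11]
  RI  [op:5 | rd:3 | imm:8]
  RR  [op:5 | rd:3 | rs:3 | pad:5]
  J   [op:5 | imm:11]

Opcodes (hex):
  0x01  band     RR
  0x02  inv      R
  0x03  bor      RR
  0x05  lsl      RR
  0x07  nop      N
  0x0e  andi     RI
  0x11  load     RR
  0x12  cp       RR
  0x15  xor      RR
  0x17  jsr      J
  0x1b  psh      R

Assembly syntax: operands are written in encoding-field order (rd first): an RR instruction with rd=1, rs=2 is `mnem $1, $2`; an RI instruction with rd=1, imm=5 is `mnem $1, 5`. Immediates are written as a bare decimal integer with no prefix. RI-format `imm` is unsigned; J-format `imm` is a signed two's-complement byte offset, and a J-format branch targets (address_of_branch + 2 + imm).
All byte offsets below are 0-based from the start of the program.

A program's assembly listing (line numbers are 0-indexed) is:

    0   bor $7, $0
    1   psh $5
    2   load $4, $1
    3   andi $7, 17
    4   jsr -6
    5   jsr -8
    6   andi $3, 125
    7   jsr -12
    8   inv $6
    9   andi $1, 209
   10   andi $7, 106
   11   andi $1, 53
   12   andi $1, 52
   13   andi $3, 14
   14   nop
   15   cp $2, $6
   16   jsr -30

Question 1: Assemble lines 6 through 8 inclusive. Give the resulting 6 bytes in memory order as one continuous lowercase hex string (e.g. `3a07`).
L6: andi op=0xe:5|rd=3:3|imm=125:8 ⇒ 0x737d ⇒ big 73 7d
L7: jsr op=0x17:5|imm=-12:11 ⇒ 0xbff4 ⇒ big bf f4
L8: inv op=0x2:5|rd=6:3|pad=0:8 ⇒ 0x1600 ⇒ big 16 00

737dbff41600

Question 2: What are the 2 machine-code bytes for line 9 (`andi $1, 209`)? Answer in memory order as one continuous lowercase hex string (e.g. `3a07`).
71d1

line 9 (andi): pack op=0xe:5|rd=1:3|imm=209:8 = 0x71d1; big→ 71 d1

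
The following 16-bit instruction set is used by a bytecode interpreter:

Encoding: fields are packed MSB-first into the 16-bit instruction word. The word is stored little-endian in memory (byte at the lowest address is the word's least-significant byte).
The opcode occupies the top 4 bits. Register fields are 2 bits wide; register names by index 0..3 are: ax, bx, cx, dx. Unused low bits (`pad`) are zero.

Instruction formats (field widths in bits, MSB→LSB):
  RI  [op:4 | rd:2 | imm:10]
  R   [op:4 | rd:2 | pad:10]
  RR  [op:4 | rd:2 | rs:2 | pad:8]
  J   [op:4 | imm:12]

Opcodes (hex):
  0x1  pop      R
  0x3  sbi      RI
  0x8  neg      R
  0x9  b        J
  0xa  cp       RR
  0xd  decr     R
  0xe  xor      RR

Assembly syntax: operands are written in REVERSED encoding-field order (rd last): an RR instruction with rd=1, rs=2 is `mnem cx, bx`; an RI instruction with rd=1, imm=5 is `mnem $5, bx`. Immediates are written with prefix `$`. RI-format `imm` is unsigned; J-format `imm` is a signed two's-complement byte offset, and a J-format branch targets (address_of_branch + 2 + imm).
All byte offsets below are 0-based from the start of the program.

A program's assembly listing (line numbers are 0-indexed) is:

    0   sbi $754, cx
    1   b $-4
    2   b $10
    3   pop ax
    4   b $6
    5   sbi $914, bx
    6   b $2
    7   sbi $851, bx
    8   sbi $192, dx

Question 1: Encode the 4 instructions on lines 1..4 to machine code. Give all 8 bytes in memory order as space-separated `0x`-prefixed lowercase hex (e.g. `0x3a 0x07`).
0xfc 0x9f 0x0a 0x90 0x00 0x10 0x06 0x90

L1: b op=0x9:4|imm=-4:12 ⇒ 0x9ffc ⇒ little fc 9f
L2: b op=0x9:4|imm=10:12 ⇒ 0x900a ⇒ little 0a 90
L3: pop op=0x1:4|rd=0:2|pad=0:10 ⇒ 0x1000 ⇒ little 00 10
L4: b op=0x9:4|imm=6:12 ⇒ 0x9006 ⇒ little 06 90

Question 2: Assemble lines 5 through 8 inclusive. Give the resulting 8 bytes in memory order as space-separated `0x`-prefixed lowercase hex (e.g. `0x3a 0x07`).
0x92 0x37 0x02 0x90 0x53 0x37 0xc0 0x3c

L5: sbi op=0x3:4|rd=1:2|imm=914:10 ⇒ 0x3792 ⇒ little 92 37
L6: b op=0x9:4|imm=2:12 ⇒ 0x9002 ⇒ little 02 90
L7: sbi op=0x3:4|rd=1:2|imm=851:10 ⇒ 0x3753 ⇒ little 53 37
L8: sbi op=0x3:4|rd=3:2|imm=192:10 ⇒ 0x3cc0 ⇒ little c0 3c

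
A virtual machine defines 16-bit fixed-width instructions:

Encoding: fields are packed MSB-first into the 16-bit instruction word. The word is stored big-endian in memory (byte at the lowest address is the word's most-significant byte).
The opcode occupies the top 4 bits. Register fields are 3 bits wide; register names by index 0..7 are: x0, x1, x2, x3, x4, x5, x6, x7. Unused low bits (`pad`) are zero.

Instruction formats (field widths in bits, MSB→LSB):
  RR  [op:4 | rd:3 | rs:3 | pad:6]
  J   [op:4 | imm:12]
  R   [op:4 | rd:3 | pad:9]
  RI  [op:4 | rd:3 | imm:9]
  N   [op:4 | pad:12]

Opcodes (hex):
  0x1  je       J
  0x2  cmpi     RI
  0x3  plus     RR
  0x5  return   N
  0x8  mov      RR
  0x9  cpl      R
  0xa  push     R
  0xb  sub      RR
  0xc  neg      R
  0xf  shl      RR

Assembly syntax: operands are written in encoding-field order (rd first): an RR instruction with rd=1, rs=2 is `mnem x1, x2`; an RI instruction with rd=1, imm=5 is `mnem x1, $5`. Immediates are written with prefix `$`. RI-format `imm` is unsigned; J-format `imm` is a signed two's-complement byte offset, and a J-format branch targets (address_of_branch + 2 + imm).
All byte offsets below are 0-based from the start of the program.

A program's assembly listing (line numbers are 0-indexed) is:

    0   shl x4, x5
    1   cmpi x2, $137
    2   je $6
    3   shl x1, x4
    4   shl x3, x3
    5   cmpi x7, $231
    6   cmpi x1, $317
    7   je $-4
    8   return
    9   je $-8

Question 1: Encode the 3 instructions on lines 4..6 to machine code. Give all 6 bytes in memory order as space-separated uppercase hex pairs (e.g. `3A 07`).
line 4 (shl): pack op=0xf:4|rd=3:3|rs=3:3|pad=0:6 = 0xf6c0; big→ f6 c0
line 5 (cmpi): pack op=0x2:4|rd=7:3|imm=231:9 = 0x2ee7; big→ 2e e7
line 6 (cmpi): pack op=0x2:4|rd=1:3|imm=317:9 = 0x233d; big→ 23 3d

F6 C0 2E E7 23 3D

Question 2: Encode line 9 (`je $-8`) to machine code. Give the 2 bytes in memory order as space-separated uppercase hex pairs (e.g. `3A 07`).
L9: je op=0x1:4|imm=-8:12 ⇒ 0x1ff8 ⇒ big 1f f8

1F F8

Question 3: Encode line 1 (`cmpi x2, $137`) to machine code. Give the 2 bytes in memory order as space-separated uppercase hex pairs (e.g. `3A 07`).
1. cmpi fields op=0x2:4|rd=2:3|imm=137:9 → word 2489h → 24 89

24 89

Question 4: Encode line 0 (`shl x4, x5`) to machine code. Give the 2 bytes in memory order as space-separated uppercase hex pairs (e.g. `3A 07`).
line 0 (shl): pack op=0xf:4|rd=4:3|rs=5:3|pad=0:6 = 0xf940; big→ f9 40

F9 40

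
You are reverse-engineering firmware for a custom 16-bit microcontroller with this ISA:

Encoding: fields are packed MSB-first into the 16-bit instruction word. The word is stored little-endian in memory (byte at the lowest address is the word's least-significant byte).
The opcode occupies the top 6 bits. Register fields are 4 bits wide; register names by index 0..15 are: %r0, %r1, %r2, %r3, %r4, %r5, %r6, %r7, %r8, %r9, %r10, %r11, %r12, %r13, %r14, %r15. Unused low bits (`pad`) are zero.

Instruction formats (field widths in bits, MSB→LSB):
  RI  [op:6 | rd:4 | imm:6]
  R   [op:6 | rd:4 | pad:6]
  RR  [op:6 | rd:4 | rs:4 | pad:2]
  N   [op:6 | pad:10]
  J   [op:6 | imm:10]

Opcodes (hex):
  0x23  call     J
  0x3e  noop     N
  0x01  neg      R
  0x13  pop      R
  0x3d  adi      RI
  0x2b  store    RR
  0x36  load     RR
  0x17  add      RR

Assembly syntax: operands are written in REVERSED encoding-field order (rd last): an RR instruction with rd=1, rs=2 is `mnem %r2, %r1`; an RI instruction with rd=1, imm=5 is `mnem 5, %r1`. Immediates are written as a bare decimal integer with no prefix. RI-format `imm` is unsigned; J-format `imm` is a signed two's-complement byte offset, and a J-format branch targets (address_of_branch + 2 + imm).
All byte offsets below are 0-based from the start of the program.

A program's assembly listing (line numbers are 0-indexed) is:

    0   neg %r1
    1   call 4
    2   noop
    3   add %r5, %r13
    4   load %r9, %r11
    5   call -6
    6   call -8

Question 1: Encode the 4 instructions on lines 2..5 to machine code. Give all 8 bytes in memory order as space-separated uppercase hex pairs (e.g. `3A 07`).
00 F8 54 5F E4 DA FA 8F

L2: noop op=0x3e:6|pad=0:10 ⇒ 0xf800 ⇒ little 00 f8
L3: add op=0x17:6|rd=13:4|rs=5:4|pad=0:2 ⇒ 0x5f54 ⇒ little 54 5f
L4: load op=0x36:6|rd=11:4|rs=9:4|pad=0:2 ⇒ 0xdae4 ⇒ little e4 da
L5: call op=0x23:6|imm=-6:10 ⇒ 0x8ffa ⇒ little fa 8f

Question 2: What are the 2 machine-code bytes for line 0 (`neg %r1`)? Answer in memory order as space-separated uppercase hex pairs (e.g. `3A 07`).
line 0 (neg): pack op=0x1:6|rd=1:4|pad=0:6 = 0x0440; little→ 40 04

40 04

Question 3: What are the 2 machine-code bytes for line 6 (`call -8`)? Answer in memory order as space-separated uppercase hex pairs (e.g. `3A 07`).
F8 8F

L6: call op=0x23:6|imm=-8:10 ⇒ 0x8ff8 ⇒ little f8 8f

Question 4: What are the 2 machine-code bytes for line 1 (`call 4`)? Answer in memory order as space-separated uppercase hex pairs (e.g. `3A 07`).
line 1 (call): pack op=0x23:6|imm=4:10 = 0x8c04; little→ 04 8c

04 8C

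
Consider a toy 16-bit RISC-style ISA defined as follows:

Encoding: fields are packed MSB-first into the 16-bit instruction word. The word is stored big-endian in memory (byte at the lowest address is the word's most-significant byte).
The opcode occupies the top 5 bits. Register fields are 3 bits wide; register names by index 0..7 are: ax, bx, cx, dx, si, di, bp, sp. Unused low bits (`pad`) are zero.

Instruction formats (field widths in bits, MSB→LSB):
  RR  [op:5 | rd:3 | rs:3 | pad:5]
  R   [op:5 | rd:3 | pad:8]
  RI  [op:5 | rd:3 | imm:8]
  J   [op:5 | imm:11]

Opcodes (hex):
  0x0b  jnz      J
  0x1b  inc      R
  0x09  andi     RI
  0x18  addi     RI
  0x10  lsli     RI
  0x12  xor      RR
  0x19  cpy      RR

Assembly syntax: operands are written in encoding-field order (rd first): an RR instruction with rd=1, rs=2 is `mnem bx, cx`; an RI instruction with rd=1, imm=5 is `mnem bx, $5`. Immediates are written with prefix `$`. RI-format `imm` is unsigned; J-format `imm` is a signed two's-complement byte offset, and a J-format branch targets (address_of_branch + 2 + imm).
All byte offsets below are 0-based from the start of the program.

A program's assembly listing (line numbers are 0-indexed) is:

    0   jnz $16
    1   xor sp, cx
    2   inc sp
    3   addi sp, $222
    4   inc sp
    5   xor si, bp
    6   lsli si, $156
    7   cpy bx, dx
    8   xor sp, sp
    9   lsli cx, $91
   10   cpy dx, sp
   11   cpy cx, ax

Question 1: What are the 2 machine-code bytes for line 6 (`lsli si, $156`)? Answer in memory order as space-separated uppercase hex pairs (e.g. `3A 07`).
L6: lsli op=0x10:5|rd=4:3|imm=156:8 ⇒ 0x849c ⇒ big 84 9c

84 9C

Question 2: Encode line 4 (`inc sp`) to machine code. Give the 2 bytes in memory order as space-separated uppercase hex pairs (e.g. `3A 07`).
DF 00

line 4 (inc): pack op=0x1b:5|rd=7:3|pad=0:8 = 0xdf00; big→ df 00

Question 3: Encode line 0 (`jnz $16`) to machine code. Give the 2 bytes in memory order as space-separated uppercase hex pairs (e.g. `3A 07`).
line 0 (jnz): pack op=0xb:5|imm=16:11 = 0x5810; big→ 58 10

58 10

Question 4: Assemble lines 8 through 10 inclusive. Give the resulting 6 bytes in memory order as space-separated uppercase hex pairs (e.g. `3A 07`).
L8: xor op=0x12:5|rd=7:3|rs=7:3|pad=0:5 ⇒ 0x97e0 ⇒ big 97 e0
L9: lsli op=0x10:5|rd=2:3|imm=91:8 ⇒ 0x825b ⇒ big 82 5b
L10: cpy op=0x19:5|rd=3:3|rs=7:3|pad=0:5 ⇒ 0xcbe0 ⇒ big cb e0

97 E0 82 5B CB E0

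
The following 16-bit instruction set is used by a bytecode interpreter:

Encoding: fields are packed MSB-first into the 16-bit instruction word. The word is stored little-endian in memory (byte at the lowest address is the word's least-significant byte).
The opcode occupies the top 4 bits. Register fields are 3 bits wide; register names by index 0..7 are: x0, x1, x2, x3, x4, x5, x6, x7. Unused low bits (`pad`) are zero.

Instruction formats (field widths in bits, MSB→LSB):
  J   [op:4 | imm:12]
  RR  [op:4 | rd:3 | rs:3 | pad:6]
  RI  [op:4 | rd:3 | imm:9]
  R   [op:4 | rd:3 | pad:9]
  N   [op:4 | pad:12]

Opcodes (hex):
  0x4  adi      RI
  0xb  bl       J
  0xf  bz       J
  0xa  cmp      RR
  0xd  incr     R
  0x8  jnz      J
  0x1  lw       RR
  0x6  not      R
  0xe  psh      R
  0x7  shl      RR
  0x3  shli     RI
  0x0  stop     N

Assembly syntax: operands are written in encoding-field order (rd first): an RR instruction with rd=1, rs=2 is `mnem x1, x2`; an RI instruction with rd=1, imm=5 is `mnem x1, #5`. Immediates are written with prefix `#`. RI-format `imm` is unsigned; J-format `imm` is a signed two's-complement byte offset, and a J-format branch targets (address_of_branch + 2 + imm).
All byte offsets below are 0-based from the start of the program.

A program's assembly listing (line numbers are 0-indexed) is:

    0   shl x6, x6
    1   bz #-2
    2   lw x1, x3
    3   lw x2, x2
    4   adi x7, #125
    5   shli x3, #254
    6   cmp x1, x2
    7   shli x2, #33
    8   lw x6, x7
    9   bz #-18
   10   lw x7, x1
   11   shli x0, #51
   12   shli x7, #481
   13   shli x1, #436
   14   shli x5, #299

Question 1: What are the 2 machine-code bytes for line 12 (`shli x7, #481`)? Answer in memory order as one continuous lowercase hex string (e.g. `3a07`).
e13f

line 12 (shli): pack op=0x3:4|rd=7:3|imm=481:9 = 0x3fe1; little→ e1 3f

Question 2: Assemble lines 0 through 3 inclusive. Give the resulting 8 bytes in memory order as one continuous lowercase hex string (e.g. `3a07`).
807dfeffc0128014

0. shl fields op=0x7:4|rd=6:3|rs=6:3|pad=0:6 → word 7d80h → 80 7d
1. bz fields op=0xf:4|imm=-2:12 → word fffeh → fe ff
2. lw fields op=0x1:4|rd=1:3|rs=3:3|pad=0:6 → word 12c0h → c0 12
3. lw fields op=0x1:4|rd=2:3|rs=2:3|pad=0:6 → word 1480h → 80 14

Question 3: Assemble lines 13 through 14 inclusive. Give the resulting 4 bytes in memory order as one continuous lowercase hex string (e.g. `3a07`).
line 13 (shli): pack op=0x3:4|rd=1:3|imm=436:9 = 0x33b4; little→ b4 33
line 14 (shli): pack op=0x3:4|rd=5:3|imm=299:9 = 0x3b2b; little→ 2b 3b

b4332b3b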